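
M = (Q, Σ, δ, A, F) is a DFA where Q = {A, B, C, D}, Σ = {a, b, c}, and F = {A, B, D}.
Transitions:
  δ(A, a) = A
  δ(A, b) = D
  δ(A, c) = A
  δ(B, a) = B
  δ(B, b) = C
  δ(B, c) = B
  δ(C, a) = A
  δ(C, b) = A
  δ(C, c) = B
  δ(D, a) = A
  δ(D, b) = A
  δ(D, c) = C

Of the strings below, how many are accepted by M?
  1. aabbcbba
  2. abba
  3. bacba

aabbcbba: accepted
abba: accepted
bacba: accepted

3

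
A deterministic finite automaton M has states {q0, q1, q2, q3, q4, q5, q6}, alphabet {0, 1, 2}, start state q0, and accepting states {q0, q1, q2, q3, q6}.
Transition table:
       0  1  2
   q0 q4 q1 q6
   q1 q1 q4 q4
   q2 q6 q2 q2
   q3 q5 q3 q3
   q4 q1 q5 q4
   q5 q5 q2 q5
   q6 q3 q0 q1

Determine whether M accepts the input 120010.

q0 --1--> q1
q1 --2--> q4
q4 --0--> q1
q1 --0--> q1
q1 --1--> q4
q4 --0--> q1
End in state q1, which is an accepting state.

accepted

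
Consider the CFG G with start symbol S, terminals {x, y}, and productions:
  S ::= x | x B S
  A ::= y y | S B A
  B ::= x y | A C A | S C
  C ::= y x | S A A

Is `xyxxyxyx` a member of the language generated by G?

no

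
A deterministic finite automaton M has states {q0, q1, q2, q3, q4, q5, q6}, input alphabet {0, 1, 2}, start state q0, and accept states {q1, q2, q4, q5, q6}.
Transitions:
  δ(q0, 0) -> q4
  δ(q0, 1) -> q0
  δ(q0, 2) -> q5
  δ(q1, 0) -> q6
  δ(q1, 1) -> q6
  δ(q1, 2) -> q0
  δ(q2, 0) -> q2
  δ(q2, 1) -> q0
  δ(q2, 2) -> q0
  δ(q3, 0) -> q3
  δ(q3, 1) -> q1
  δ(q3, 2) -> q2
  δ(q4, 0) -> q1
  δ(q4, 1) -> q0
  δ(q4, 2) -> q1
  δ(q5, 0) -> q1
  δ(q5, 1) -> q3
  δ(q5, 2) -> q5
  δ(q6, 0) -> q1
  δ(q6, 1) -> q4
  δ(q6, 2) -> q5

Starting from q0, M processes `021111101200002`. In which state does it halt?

q0 --0--> q4
q4 --2--> q1
q1 --1--> q6
q6 --1--> q4
q4 --1--> q0
q0 --1--> q0
q0 --1--> q0
q0 --0--> q4
q4 --1--> q0
q0 --2--> q5
q5 --0--> q1
q1 --0--> q6
q6 --0--> q1
q1 --0--> q6
q6 --2--> q5

q5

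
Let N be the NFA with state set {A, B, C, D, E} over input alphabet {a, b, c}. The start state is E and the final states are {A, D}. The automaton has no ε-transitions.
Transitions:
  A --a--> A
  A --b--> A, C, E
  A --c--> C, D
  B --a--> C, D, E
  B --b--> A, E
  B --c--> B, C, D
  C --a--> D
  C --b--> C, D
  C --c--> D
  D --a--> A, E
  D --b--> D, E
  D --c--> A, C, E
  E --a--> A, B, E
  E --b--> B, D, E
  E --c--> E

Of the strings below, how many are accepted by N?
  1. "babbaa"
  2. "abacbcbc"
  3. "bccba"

3

"babbaa": accepted
"abacbcbc": accepted
"bccba": accepted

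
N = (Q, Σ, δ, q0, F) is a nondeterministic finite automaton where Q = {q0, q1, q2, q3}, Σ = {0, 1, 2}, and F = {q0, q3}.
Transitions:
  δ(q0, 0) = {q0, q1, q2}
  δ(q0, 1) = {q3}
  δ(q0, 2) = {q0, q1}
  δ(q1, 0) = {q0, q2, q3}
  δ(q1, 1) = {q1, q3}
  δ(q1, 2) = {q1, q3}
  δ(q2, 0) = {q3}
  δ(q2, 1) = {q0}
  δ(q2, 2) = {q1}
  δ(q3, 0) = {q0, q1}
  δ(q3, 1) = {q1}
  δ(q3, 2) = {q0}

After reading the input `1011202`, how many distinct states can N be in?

Start: {q0}
read 1: {q3}
read 0: {q0, q1}
read 1: {q1, q3}
read 1: {q1, q3}
read 2: {q0, q1, q3}
read 0: {q0, q1, q2, q3}
read 2: {q0, q1, q3}
Final reachable set {q0, q1, q3} has 3 states.

3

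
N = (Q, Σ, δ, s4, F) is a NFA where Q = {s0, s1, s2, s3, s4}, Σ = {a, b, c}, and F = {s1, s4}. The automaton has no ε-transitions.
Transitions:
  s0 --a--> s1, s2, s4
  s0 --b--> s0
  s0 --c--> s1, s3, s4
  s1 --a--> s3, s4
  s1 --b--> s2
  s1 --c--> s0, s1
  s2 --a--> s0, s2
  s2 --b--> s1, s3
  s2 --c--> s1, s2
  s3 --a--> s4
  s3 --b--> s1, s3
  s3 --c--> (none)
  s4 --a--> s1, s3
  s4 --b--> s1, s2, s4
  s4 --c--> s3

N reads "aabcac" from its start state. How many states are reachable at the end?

Start: {s4}
read a: {s1, s3}
read a: {s3, s4}
read b: {s1, s2, s3, s4}
read c: {s0, s1, s2, s3}
read a: {s0, s1, s2, s3, s4}
read c: {s0, s1, s2, s3, s4}
Final reachable set {s0, s1, s2, s3, s4} has 5 states.

5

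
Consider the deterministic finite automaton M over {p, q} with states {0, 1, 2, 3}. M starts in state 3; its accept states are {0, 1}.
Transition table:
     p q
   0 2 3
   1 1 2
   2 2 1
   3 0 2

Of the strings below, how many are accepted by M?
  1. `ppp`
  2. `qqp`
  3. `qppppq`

`ppp`: rejected
`qqp`: accepted
`qppppq`: accepted

2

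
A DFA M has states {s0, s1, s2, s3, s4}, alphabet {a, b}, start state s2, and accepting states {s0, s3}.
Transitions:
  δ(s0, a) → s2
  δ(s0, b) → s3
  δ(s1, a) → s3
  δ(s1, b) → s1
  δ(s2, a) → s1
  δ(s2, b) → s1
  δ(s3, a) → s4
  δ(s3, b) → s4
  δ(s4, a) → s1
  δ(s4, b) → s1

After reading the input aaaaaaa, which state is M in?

s1

s2 --a--> s1
s1 --a--> s3
s3 --a--> s4
s4 --a--> s1
s1 --a--> s3
s3 --a--> s4
s4 --a--> s1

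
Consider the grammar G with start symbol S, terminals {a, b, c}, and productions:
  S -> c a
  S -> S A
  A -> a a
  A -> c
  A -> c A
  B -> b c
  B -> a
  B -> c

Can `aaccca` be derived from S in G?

no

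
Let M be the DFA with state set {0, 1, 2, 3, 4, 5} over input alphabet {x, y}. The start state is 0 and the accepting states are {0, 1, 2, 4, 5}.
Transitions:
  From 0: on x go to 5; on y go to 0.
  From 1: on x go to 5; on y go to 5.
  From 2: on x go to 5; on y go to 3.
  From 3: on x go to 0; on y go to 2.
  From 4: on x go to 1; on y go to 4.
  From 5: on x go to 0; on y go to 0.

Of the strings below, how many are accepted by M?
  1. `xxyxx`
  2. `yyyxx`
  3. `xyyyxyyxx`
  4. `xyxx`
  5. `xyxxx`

`xxyxx`: accepted
`yyyxx`: accepted
`xyyyxyyxx`: accepted
`xyxx`: accepted
`xyxxx`: accepted

5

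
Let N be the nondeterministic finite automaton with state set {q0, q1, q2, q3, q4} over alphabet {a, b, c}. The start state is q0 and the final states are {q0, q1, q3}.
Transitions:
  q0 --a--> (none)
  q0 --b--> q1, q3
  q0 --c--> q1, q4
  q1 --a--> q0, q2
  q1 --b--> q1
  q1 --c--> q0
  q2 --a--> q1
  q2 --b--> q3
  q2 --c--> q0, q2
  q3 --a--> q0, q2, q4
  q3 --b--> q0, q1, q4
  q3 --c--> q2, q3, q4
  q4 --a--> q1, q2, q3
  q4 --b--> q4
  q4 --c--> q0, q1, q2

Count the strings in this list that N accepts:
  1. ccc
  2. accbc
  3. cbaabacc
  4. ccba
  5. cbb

ccc: accepted
accbc: rejected
cbaabacc: accepted
ccba: accepted
cbb: accepted

4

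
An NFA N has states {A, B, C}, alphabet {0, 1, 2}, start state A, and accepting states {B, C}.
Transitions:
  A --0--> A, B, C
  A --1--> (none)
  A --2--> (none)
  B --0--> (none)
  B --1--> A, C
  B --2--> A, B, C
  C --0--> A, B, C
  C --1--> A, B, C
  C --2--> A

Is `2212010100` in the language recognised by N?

Start: {A}
read 2: {}
The reachable set is empty and stays empty for the remaining 9 symbols.
Reachable ∩ accepting = {} — empty.

rejected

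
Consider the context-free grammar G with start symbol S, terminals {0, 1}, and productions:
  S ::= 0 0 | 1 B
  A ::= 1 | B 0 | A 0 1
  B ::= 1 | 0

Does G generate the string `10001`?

no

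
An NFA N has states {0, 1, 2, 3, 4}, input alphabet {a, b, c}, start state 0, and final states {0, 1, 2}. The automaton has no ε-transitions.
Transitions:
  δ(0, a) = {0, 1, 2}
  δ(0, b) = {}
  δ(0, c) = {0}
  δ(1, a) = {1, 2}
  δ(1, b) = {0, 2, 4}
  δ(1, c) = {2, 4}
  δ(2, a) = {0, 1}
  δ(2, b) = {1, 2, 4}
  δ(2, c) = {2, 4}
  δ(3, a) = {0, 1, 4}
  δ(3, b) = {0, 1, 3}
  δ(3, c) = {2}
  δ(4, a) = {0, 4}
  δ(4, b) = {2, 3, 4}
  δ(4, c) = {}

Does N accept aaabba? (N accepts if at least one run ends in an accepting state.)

Start: {0}
read a: {0, 1, 2}
read a: {0, 1, 2}
read a: {0, 1, 2}
read b: {0, 1, 2, 4}
read b: {0, 1, 2, 3, 4}
read a: {0, 1, 2, 4}
Reachable ∩ accepting = {0, 1, 2} — nonempty.

accepted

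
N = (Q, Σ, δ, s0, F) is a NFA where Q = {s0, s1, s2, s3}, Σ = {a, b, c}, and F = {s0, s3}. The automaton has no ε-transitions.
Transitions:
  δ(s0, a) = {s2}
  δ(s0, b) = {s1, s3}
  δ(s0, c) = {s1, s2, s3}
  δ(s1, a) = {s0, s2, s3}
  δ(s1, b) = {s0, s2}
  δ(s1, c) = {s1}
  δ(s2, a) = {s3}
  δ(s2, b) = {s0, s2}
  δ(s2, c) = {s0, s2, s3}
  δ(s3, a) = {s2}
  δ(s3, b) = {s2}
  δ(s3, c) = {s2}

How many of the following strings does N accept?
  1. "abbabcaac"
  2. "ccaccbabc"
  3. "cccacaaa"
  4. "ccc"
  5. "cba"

5

"abbabcaac": accepted
"ccaccbabc": accepted
"cccacaaa": accepted
"ccc": accepted
"cba": accepted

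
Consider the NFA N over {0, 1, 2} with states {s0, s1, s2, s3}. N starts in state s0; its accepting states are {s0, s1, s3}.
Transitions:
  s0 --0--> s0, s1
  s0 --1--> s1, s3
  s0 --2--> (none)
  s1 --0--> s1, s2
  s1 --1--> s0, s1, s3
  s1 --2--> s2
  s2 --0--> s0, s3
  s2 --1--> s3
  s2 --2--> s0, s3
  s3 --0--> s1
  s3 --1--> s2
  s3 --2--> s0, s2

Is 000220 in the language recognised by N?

accepted

Start: {s0}
read 0: {s0, s1}
read 0: {s0, s1, s2}
read 0: {s0, s1, s2, s3}
read 2: {s0, s2, s3}
read 2: {s0, s2, s3}
read 0: {s0, s1, s3}
Reachable ∩ accepting = {s0, s1, s3} — nonempty.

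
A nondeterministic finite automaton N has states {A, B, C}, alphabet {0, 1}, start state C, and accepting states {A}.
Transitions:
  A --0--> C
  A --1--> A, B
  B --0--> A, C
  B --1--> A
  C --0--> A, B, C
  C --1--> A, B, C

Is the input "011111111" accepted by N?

accepted

Start: {C}
read 0: {A, B, C}
read 1: {A, B, C}
read 1: {A, B, C}
read 1: {A, B, C}
read 1: {A, B, C}
read 1: {A, B, C}
read 1: {A, B, C}
read 1: {A, B, C}
read 1: {A, B, C}
Reachable ∩ accepting = {A} — nonempty.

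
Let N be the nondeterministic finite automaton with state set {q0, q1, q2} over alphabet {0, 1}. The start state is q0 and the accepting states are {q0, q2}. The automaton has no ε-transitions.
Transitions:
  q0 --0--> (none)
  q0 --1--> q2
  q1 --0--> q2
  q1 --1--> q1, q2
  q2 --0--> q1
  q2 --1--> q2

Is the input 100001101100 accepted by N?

accepted

Start: {q0}
read 1: {q2}
read 0: {q1}
read 0: {q2}
read 0: {q1}
read 0: {q2}
read 1: {q2}
read 1: {q2}
read 0: {q1}
read 1: {q1, q2}
read 1: {q1, q2}
read 0: {q1, q2}
read 0: {q1, q2}
Reachable ∩ accepting = {q2} — nonempty.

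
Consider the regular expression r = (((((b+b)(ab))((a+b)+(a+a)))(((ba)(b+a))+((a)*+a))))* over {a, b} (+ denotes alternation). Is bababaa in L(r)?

Split into 1 piece bababaa; each matches ((((b+b)(ab))((a+b)+(a+a)))(((ba)(b+a))+((a)*+a))).

yes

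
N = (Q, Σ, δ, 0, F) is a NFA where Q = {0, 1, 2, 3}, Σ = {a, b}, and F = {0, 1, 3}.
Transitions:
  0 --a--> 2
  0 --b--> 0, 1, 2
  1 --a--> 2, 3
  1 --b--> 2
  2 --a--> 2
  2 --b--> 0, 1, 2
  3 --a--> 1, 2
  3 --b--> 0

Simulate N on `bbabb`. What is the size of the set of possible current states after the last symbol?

3

Start: {0}
read b: {0, 1, 2}
read b: {0, 1, 2}
read a: {2, 3}
read b: {0, 1, 2}
read b: {0, 1, 2}
Final reachable set {0, 1, 2} has 3 states.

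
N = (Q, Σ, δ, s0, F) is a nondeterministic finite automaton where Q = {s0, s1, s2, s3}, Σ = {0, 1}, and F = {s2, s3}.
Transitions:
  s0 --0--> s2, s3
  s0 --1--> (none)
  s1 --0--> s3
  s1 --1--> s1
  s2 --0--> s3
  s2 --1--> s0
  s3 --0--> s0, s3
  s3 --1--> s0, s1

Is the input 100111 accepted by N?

rejected

Start: {s0}
read 1: {}
The reachable set is empty and stays empty for the remaining 5 symbols.
Reachable ∩ accepting = {} — empty.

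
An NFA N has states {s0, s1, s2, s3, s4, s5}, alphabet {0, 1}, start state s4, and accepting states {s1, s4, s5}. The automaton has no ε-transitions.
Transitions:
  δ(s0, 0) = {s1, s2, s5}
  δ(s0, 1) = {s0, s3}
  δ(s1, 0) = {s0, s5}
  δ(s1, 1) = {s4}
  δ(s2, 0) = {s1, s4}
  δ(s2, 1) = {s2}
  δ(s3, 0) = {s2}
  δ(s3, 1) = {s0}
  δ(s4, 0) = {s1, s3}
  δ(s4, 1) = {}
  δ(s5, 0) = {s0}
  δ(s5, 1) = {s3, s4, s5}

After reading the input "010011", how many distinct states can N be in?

Start: {s4}
read 0: {s1, s3}
read 1: {s0, s4}
read 0: {s1, s2, s3, s5}
read 0: {s0, s1, s2, s4, s5}
read 1: {s0, s2, s3, s4, s5}
read 1: {s0, s2, s3, s4, s5}
Final reachable set {s0, s2, s3, s4, s5} has 5 states.

5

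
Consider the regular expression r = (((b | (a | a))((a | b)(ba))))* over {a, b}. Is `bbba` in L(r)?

Split into 1 piece bbba; each matches ((b|(a|a))((a|b)(ba))).

yes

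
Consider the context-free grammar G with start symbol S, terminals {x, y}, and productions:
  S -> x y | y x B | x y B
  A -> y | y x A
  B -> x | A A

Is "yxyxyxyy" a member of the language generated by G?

S ⇒ yxB ⇒ yxAA ⇒ yxyxAA ⇒ yxyxyxAA ⇒ yxyxyxyA ⇒ yxyxyxyy

yes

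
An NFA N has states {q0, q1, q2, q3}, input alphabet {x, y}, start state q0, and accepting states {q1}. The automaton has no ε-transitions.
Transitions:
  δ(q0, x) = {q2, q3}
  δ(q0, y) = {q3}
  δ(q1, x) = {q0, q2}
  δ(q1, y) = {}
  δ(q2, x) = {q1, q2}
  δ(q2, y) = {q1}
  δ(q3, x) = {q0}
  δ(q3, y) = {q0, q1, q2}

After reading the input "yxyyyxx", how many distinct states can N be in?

3

Start: {q0}
read y: {q3}
read x: {q0}
read y: {q3}
read y: {q0, q1, q2}
read y: {q1, q3}
read x: {q0, q2}
read x: {q1, q2, q3}
Final reachable set {q1, q2, q3} has 3 states.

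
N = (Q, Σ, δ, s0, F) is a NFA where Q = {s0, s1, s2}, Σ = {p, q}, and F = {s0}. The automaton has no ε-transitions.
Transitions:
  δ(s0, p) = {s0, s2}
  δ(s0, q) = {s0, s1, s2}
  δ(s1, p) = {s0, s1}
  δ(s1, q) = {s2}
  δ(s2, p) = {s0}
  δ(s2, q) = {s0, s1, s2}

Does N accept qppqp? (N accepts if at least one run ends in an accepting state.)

Start: {s0}
read q: {s0, s1, s2}
read p: {s0, s1, s2}
read p: {s0, s1, s2}
read q: {s0, s1, s2}
read p: {s0, s1, s2}
Reachable ∩ accepting = {s0} — nonempty.

accepted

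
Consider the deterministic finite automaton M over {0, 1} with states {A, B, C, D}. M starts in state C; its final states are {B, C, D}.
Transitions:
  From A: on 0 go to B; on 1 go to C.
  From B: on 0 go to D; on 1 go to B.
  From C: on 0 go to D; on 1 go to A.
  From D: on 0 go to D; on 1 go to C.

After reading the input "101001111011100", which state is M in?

D

C --1--> A
A --0--> B
B --1--> B
B --0--> D
D --0--> D
D --1--> C
C --1--> A
A --1--> C
C --1--> A
A --0--> B
B --1--> B
B --1--> B
B --1--> B
B --0--> D
D --0--> D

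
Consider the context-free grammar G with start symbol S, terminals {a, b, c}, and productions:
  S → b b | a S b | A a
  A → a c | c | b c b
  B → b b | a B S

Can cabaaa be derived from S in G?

no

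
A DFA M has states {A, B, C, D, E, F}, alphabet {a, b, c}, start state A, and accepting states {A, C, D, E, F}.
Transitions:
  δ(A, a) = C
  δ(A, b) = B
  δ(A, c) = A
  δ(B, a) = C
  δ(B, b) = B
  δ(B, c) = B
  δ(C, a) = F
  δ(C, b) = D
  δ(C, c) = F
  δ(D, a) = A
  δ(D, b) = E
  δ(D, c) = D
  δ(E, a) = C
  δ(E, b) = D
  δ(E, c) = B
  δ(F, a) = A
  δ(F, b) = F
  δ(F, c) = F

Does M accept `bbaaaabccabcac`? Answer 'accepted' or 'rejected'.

A --b--> B
B --b--> B
B --a--> C
C --a--> F
F --a--> A
A --a--> C
C --b--> D
D --c--> D
D --c--> D
D --a--> A
A --b--> B
B --c--> B
B --a--> C
C --c--> F
End in state F, which is an accepting state.

accepted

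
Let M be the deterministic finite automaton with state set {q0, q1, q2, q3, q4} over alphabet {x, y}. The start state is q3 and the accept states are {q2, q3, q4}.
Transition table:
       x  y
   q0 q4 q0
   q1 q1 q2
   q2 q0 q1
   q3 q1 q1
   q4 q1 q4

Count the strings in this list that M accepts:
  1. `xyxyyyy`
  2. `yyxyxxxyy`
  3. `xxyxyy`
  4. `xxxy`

`xyxyyyy`: rejected
`yyxyxxxyy`: rejected
`xxyxyy`: rejected
`xxxy`: accepted

1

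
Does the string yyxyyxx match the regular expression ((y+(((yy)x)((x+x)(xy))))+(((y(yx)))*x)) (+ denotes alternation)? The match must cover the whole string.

yes

The right alternative (((y(yx)))*x) matches yyxyyxx.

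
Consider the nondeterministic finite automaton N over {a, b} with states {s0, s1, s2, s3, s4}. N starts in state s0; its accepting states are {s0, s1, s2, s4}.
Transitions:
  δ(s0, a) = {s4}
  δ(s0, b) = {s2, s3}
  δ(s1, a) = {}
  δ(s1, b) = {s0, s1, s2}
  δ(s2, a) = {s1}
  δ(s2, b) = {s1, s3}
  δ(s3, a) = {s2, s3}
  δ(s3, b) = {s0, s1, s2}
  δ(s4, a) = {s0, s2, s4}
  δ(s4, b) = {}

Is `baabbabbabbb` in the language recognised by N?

Start: {s0}
read b: {s2, s3}
read a: {s1, s2, s3}
read a: {s1, s2, s3}
read b: {s0, s1, s2, s3}
read b: {s0, s1, s2, s3}
read a: {s1, s2, s3, s4}
read b: {s0, s1, s2, s3}
read b: {s0, s1, s2, s3}
read a: {s1, s2, s3, s4}
read b: {s0, s1, s2, s3}
read b: {s0, s1, s2, s3}
read b: {s0, s1, s2, s3}
Reachable ∩ accepting = {s0, s1, s2} — nonempty.

accepted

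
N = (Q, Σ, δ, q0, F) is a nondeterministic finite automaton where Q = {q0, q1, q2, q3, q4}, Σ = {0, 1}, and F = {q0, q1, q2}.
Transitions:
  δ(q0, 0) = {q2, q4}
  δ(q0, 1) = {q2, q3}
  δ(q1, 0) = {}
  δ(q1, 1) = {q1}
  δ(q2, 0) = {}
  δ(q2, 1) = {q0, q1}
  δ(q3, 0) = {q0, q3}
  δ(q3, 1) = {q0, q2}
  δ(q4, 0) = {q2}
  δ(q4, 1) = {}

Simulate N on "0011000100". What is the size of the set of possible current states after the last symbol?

4

Start: {q0}
read 0: {q2, q4}
read 0: {q2}
read 1: {q0, q1}
read 1: {q1, q2, q3}
read 0: {q0, q3}
read 0: {q0, q2, q3, q4}
read 0: {q0, q2, q3, q4}
read 1: {q0, q1, q2, q3}
read 0: {q0, q2, q3, q4}
read 0: {q0, q2, q3, q4}
Final reachable set {q0, q2, q3, q4} has 4 states.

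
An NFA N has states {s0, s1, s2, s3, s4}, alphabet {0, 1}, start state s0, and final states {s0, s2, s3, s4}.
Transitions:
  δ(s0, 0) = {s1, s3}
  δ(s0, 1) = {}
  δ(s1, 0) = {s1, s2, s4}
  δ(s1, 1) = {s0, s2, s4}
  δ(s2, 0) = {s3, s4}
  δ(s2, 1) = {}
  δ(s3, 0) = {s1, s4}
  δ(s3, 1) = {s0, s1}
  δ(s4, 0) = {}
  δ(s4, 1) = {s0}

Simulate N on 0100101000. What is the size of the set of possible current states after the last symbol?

4

Start: {s0}
read 0: {s1, s3}
read 1: {s0, s1, s2, s4}
read 0: {s1, s2, s3, s4}
read 0: {s1, s2, s3, s4}
read 1: {s0, s1, s2, s4}
read 0: {s1, s2, s3, s4}
read 1: {s0, s1, s2, s4}
read 0: {s1, s2, s3, s4}
read 0: {s1, s2, s3, s4}
read 0: {s1, s2, s3, s4}
Final reachable set {s1, s2, s3, s4} has 4 states.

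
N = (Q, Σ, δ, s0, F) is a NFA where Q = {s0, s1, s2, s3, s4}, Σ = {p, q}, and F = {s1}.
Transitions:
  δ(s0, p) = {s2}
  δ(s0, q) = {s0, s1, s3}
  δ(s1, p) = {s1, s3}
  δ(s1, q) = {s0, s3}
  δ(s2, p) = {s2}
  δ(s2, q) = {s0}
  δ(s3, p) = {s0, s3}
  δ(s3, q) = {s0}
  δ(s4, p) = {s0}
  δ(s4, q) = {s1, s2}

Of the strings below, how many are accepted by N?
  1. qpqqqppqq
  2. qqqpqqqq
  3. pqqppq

qpqqqppqq: accepted
qqqpqqqq: accepted
pqqppq: accepted

3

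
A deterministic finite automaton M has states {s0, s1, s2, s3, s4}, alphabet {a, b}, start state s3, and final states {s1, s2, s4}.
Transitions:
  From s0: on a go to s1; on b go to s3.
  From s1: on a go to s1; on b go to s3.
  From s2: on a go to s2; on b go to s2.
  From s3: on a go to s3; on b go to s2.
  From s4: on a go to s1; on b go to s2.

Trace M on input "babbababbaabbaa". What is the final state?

s3 --b--> s2
s2 --a--> s2
s2 --b--> s2
s2 --b--> s2
s2 --a--> s2
s2 --b--> s2
s2 --a--> s2
s2 --b--> s2
s2 --b--> s2
s2 --a--> s2
s2 --a--> s2
s2 --b--> s2
s2 --b--> s2
s2 --a--> s2
s2 --a--> s2

s2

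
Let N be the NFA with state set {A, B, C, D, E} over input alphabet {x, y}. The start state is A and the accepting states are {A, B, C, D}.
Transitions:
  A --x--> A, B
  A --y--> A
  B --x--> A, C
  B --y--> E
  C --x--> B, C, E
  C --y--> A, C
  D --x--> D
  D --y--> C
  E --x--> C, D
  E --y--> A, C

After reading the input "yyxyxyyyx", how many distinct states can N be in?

Start: {A}
read y: {A}
read y: {A}
read x: {A, B}
read y: {A, E}
read x: {A, B, C, D}
read y: {A, C, E}
read y: {A, C}
read y: {A, C}
read x: {A, B, C, E}
Final reachable set {A, B, C, E} has 4 states.

4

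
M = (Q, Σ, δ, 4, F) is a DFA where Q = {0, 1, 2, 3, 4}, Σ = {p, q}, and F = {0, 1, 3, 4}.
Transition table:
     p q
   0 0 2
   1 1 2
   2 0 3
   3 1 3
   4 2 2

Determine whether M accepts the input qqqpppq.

rejected

4 --q--> 2
2 --q--> 3
3 --q--> 3
3 --p--> 1
1 --p--> 1
1 --p--> 1
1 --q--> 2
End in state 2, which is not an accepting state.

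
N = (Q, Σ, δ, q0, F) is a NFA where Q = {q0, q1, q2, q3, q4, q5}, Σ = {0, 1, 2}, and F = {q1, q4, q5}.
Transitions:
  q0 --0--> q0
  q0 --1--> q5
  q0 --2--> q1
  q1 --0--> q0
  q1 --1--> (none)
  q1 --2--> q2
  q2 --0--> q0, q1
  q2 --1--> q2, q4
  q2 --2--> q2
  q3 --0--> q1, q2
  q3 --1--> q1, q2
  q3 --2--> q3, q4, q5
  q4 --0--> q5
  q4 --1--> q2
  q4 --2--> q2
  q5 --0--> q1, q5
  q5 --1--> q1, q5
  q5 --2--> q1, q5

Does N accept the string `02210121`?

accepted

Start: {q0}
read 0: {q0}
read 2: {q1}
read 2: {q2}
read 1: {q2, q4}
read 0: {q0, q1, q5}
read 1: {q1, q5}
read 2: {q1, q2, q5}
read 1: {q1, q2, q4, q5}
Reachable ∩ accepting = {q1, q4, q5} — nonempty.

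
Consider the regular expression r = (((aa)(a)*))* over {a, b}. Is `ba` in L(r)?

no

ba cannot be split into zero or more pieces each matching ((aa)(a)*).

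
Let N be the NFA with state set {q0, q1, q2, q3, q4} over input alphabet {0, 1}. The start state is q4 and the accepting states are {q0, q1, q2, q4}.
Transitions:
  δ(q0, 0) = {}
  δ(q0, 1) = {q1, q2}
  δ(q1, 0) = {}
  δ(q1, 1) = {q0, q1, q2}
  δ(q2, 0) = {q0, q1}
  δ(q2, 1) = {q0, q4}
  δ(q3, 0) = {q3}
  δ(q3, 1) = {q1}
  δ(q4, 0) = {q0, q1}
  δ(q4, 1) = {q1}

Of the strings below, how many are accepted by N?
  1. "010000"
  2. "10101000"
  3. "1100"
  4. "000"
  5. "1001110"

0

"010000": rejected
"10101000": rejected
"1100": rejected
"000": rejected
"1001110": rejected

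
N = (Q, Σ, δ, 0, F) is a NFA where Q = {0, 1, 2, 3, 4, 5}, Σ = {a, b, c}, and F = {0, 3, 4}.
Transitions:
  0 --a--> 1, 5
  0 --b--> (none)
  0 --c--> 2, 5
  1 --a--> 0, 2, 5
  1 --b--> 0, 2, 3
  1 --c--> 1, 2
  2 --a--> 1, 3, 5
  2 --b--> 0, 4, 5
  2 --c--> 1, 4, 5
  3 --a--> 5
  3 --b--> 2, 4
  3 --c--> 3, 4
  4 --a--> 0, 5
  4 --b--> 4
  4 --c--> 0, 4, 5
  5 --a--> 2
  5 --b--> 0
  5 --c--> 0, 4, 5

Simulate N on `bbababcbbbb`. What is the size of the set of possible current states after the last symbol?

Start: {0}
read b: {}
The reachable set is empty and stays empty for the remaining 10 symbols.
Final reachable set {} has 0 states.

0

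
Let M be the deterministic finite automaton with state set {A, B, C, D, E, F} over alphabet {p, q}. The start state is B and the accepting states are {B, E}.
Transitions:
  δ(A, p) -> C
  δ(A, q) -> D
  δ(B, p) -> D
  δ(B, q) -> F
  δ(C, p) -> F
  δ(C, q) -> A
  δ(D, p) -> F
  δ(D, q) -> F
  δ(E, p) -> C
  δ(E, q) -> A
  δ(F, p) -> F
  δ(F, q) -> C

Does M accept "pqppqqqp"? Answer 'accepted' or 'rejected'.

rejected

B --p--> D
D --q--> F
F --p--> F
F --p--> F
F --q--> C
C --q--> A
A --q--> D
D --p--> F
End in state F, which is not an accepting state.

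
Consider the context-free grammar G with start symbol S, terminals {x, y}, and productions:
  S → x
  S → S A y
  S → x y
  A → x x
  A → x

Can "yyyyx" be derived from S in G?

no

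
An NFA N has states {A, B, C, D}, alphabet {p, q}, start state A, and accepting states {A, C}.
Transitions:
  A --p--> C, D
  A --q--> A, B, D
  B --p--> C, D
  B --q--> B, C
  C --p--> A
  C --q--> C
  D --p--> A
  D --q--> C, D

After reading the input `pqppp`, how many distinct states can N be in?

1

Start: {A}
read p: {C, D}
read q: {C, D}
read p: {A}
read p: {C, D}
read p: {A}
Final reachable set {A} has 1 state.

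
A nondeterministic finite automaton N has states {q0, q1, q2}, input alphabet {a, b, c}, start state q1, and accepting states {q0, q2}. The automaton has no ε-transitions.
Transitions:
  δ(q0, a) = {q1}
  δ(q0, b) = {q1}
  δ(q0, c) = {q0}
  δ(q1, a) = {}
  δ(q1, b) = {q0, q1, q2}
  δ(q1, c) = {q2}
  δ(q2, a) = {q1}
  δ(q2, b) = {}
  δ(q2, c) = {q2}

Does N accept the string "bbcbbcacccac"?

Start: {q1}
read b: {q0, q1, q2}
read b: {q0, q1, q2}
read c: {q0, q2}
read b: {q1}
read b: {q0, q1, q2}
read c: {q0, q2}
read a: {q1}
read c: {q2}
read c: {q2}
read c: {q2}
read a: {q1}
read c: {q2}
Reachable ∩ accepting = {q2} — nonempty.

accepted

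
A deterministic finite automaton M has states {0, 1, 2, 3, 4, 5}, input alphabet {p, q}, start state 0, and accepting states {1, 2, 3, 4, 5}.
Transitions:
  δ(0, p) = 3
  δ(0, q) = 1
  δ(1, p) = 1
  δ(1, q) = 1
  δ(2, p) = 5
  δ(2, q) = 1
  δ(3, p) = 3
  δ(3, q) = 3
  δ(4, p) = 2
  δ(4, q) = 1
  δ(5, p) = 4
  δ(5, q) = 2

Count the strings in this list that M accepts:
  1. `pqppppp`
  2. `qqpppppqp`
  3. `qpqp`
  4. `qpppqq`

4

`pqppppp`: accepted
`qqpppppqp`: accepted
`qpqp`: accepted
`qpppqq`: accepted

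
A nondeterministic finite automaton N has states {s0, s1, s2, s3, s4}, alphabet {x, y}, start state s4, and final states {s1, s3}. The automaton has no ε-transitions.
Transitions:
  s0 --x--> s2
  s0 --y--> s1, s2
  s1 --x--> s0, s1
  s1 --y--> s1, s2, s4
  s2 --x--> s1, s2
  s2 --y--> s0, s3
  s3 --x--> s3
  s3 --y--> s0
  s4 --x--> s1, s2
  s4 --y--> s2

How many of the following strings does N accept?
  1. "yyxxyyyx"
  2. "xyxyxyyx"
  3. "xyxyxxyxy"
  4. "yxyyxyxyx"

4

"yyxxyyyx": accepted
"xyxyxyyx": accepted
"xyxyxxyxy": accepted
"yxyyxyxyx": accepted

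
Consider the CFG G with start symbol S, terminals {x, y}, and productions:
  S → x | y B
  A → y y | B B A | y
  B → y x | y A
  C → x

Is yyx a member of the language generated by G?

S ⇒ yB ⇒ yyx

yes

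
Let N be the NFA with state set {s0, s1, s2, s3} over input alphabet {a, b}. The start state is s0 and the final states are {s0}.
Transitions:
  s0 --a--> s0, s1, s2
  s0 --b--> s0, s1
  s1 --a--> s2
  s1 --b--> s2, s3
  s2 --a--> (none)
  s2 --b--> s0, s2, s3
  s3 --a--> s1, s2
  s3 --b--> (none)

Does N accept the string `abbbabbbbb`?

Start: {s0}
read a: {s0, s1, s2}
read b: {s0, s1, s2, s3}
read b: {s0, s1, s2, s3}
read b: {s0, s1, s2, s3}
read a: {s0, s1, s2}
read b: {s0, s1, s2, s3}
read b: {s0, s1, s2, s3}
read b: {s0, s1, s2, s3}
read b: {s0, s1, s2, s3}
read b: {s0, s1, s2, s3}
Reachable ∩ accepting = {s0} — nonempty.

accepted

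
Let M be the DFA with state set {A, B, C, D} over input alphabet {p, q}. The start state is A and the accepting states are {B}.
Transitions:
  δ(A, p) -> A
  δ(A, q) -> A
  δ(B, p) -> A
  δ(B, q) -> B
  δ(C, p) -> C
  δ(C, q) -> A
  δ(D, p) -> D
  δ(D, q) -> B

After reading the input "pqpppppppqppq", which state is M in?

A

A --p--> A
A --q--> A
A --p--> A
A --p--> A
A --p--> A
A --p--> A
A --p--> A
A --p--> A
A --p--> A
A --q--> A
A --p--> A
A --p--> A
A --q--> A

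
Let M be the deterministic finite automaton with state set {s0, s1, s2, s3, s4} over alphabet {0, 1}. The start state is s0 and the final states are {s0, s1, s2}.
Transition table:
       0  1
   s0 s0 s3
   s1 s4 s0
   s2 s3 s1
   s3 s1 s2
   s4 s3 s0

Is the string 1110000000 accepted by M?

s0 --1--> s3
s3 --1--> s2
s2 --1--> s1
s1 --0--> s4
s4 --0--> s3
s3 --0--> s1
s1 --0--> s4
s4 --0--> s3
s3 --0--> s1
s1 --0--> s4
End in state s4, which is not an accepting state.

rejected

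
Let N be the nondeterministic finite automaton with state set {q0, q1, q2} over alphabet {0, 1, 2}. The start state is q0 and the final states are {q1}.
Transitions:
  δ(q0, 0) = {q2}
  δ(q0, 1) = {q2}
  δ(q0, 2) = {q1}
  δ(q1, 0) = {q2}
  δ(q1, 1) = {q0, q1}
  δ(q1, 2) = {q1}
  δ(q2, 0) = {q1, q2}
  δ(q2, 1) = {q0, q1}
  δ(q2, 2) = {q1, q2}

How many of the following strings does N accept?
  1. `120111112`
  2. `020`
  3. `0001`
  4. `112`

`120111112`: accepted
`020`: accepted
`0001`: accepted
`112`: accepted

4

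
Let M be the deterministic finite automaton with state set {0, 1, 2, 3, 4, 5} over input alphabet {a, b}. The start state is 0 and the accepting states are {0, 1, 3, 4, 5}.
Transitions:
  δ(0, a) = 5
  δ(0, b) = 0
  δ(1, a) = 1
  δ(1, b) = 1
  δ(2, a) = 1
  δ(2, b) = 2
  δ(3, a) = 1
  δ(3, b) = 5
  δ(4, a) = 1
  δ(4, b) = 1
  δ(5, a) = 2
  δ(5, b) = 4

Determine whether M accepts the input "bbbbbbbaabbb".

rejected

0 --b--> 0
0 --b--> 0
0 --b--> 0
0 --b--> 0
0 --b--> 0
0 --b--> 0
0 --b--> 0
0 --a--> 5
5 --a--> 2
2 --b--> 2
2 --b--> 2
2 --b--> 2
End in state 2, which is not an accepting state.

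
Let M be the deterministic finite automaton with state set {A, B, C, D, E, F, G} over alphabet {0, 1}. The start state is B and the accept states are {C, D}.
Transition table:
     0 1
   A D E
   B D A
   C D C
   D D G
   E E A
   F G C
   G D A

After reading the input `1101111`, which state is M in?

B --1--> A
A --1--> E
E --0--> E
E --1--> A
A --1--> E
E --1--> A
A --1--> E

E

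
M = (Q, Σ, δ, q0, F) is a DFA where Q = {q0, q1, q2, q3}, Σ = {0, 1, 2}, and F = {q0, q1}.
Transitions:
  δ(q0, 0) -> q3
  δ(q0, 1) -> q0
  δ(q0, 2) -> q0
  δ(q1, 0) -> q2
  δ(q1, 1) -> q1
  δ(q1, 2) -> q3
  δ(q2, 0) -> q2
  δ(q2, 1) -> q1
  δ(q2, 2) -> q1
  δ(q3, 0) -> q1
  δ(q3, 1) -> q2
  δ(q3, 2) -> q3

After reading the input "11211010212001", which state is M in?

q0 --1--> q0
q0 --1--> q0
q0 --2--> q0
q0 --1--> q0
q0 --1--> q0
q0 --0--> q3
q3 --1--> q2
q2 --0--> q2
q2 --2--> q1
q1 --1--> q1
q1 --2--> q3
q3 --0--> q1
q1 --0--> q2
q2 --1--> q1

q1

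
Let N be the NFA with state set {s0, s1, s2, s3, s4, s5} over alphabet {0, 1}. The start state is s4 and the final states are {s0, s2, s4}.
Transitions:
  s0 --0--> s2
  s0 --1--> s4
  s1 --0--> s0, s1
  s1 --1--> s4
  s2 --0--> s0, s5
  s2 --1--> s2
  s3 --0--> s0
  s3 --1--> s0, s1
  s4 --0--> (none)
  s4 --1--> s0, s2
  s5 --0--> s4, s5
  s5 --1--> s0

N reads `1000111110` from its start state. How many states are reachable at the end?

3

Start: {s4}
read 1: {s0, s2}
read 0: {s0, s2, s5}
read 0: {s0, s2, s4, s5}
read 0: {s0, s2, s4, s5}
read 1: {s0, s2, s4}
read 1: {s0, s2, s4}
read 1: {s0, s2, s4}
read 1: {s0, s2, s4}
read 1: {s0, s2, s4}
read 0: {s0, s2, s5}
Final reachable set {s0, s2, s5} has 3 states.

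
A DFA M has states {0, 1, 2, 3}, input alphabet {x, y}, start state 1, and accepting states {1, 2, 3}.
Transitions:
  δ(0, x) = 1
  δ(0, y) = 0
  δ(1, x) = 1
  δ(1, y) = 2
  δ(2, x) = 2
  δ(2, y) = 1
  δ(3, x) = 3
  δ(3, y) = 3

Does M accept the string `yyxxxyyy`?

accepted

1 --y--> 2
2 --y--> 1
1 --x--> 1
1 --x--> 1
1 --x--> 1
1 --y--> 2
2 --y--> 1
1 --y--> 2
End in state 2, which is an accepting state.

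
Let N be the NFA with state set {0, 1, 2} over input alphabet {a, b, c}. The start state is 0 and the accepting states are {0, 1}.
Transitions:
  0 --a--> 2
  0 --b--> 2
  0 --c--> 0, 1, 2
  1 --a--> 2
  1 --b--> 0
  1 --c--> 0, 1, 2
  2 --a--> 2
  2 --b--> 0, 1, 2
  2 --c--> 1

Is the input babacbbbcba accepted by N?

Start: {0}
read b: {2}
read a: {2}
read b: {0, 1, 2}
read a: {2}
read c: {1}
read b: {0}
read b: {2}
read b: {0, 1, 2}
read c: {0, 1, 2}
read b: {0, 1, 2}
read a: {2}
Reachable ∩ accepting = {} — empty.

rejected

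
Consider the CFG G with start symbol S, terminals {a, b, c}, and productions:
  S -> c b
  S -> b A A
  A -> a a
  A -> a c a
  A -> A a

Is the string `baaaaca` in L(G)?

yes

S ⇒ bAA ⇒ bAaA ⇒ baaaA ⇒ baaaaca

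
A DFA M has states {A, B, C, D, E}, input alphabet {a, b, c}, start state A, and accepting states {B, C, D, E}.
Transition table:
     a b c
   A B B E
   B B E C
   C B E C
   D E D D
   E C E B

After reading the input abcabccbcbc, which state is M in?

B

A --a--> B
B --b--> E
E --c--> B
B --a--> B
B --b--> E
E --c--> B
B --c--> C
C --b--> E
E --c--> B
B --b--> E
E --c--> B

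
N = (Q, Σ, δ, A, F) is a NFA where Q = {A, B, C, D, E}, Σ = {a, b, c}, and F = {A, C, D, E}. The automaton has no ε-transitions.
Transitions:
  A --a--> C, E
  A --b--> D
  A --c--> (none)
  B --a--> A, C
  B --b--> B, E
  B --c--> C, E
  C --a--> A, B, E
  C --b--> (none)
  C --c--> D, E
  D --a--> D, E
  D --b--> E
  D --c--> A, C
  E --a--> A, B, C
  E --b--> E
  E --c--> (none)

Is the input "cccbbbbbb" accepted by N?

rejected

Start: {A}
read c: {}
The reachable set is empty and stays empty for the remaining 8 symbols.
Reachable ∩ accepting = {} — empty.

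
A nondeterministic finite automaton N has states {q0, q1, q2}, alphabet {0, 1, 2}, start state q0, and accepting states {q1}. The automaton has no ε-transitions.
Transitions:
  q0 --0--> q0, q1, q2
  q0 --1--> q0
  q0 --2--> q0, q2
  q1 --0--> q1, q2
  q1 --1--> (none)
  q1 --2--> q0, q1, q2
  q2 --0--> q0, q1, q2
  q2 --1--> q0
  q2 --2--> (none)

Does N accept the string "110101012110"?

Start: {q0}
read 1: {q0}
read 1: {q0}
read 0: {q0, q1, q2}
read 1: {q0}
read 0: {q0, q1, q2}
read 1: {q0}
read 0: {q0, q1, q2}
read 1: {q0}
read 2: {q0, q2}
read 1: {q0}
read 1: {q0}
read 0: {q0, q1, q2}
Reachable ∩ accepting = {q1} — nonempty.

accepted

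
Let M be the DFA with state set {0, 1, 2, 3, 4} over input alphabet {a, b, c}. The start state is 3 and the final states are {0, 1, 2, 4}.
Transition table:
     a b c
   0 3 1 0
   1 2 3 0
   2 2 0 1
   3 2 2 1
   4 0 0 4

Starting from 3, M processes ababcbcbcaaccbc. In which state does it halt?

0

3 --a--> 2
2 --b--> 0
0 --a--> 3
3 --b--> 2
2 --c--> 1
1 --b--> 3
3 --c--> 1
1 --b--> 3
3 --c--> 1
1 --a--> 2
2 --a--> 2
2 --c--> 1
1 --c--> 0
0 --b--> 1
1 --c--> 0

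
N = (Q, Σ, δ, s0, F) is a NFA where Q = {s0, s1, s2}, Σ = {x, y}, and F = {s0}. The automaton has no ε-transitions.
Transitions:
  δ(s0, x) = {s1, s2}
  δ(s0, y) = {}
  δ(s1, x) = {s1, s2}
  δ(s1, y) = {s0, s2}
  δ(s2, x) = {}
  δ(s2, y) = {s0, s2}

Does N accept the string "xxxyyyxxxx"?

rejected

Start: {s0}
read x: {s1, s2}
read x: {s1, s2}
read x: {s1, s2}
read y: {s0, s2}
read y: {s0, s2}
read y: {s0, s2}
read x: {s1, s2}
read x: {s1, s2}
read x: {s1, s2}
read x: {s1, s2}
Reachable ∩ accepting = {} — empty.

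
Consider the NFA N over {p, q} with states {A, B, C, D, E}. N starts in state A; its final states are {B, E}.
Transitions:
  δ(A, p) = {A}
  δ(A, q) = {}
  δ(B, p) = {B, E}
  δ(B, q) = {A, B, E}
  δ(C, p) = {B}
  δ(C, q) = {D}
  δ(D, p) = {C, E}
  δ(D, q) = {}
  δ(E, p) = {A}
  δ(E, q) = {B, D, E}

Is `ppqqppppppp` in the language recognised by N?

Start: {A}
read p: {A}
read p: {A}
read q: {}
The reachable set is empty and stays empty for the remaining 8 symbols.
Reachable ∩ accepting = {} — empty.

rejected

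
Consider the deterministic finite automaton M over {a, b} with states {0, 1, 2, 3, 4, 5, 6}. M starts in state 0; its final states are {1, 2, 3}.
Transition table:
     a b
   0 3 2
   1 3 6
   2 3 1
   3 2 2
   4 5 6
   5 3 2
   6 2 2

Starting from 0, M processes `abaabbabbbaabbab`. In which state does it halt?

1

0 --a--> 3
3 --b--> 2
2 --a--> 3
3 --a--> 2
2 --b--> 1
1 --b--> 6
6 --a--> 2
2 --b--> 1
1 --b--> 6
6 --b--> 2
2 --a--> 3
3 --a--> 2
2 --b--> 1
1 --b--> 6
6 --a--> 2
2 --b--> 1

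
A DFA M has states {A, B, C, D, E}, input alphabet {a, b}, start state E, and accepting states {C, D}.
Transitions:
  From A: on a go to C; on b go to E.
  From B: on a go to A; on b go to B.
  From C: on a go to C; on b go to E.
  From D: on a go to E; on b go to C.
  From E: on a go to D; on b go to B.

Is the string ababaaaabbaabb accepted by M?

rejected

E --a--> D
D --b--> C
C --a--> C
C --b--> E
E --a--> D
D --a--> E
E --a--> D
D --a--> E
E --b--> B
B --b--> B
B --a--> A
A --a--> C
C --b--> E
E --b--> B
End in state B, which is not an accepting state.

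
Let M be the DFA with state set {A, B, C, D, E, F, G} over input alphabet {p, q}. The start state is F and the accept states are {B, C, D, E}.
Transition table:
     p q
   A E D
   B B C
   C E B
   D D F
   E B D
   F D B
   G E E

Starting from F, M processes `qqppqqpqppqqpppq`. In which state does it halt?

C

F --q--> B
B --q--> C
C --p--> E
E --p--> B
B --q--> C
C --q--> B
B --p--> B
B --q--> C
C --p--> E
E --p--> B
B --q--> C
C --q--> B
B --p--> B
B --p--> B
B --p--> B
B --q--> C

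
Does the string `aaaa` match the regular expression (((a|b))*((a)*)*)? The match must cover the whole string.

yes

Split as ε·aaaa: ((a|b))* matches ε and ((a)*)* matches aaaa.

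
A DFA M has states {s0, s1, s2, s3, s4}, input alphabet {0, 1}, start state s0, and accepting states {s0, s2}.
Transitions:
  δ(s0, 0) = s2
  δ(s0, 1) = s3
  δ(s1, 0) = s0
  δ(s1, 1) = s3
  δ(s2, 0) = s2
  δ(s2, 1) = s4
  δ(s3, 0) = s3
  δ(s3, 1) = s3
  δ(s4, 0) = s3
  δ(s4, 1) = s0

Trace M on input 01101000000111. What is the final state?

s0 --0--> s2
s2 --1--> s4
s4 --1--> s0
s0 --0--> s2
s2 --1--> s4
s4 --0--> s3
s3 --0--> s3
s3 --0--> s3
s3 --0--> s3
s3 --0--> s3
s3 --0--> s3
s3 --1--> s3
s3 --1--> s3
s3 --1--> s3

s3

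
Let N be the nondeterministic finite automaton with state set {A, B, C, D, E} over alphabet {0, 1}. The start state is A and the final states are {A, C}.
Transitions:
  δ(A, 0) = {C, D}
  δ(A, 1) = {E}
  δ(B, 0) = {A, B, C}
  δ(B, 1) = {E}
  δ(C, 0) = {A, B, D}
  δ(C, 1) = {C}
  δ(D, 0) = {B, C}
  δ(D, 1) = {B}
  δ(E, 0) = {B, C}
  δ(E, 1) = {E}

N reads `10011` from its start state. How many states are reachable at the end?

Start: {A}
read 1: {E}
read 0: {B, C}
read 0: {A, B, C, D}
read 1: {B, C, E}
read 1: {C, E}
Final reachable set {C, E} has 2 states.

2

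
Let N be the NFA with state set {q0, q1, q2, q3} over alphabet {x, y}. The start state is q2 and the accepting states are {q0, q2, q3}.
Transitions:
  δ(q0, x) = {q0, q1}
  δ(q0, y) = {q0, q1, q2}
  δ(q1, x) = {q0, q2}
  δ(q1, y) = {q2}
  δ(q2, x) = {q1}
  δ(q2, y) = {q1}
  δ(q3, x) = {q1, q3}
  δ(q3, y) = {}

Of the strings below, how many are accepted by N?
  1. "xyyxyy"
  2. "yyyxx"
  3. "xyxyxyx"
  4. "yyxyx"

2

"xyyxyy": accepted
"yyyxx": accepted
"xyxyxyx": rejected
"yyxyx": rejected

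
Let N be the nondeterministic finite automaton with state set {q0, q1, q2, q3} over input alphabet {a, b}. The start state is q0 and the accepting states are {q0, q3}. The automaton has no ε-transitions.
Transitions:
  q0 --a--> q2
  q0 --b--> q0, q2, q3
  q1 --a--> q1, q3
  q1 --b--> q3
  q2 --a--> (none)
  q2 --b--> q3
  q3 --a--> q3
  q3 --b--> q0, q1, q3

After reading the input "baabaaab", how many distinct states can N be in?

Start: {q0}
read b: {q0, q2, q3}
read a: {q2, q3}
read a: {q3}
read b: {q0, q1, q3}
read a: {q1, q2, q3}
read a: {q1, q3}
read a: {q1, q3}
read b: {q0, q1, q3}
Final reachable set {q0, q1, q3} has 3 states.

3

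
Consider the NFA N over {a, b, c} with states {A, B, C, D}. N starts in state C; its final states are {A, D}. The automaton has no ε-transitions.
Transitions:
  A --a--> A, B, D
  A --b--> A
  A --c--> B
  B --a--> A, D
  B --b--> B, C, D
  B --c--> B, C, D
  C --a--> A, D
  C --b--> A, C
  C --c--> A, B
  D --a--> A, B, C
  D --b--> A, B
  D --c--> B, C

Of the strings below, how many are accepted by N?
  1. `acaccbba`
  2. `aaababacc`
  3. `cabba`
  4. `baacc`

`acaccbba`: accepted
`aaababacc`: accepted
`cabba`: accepted
`baacc`: accepted

4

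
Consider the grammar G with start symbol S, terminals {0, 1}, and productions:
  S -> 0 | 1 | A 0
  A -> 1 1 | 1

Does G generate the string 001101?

no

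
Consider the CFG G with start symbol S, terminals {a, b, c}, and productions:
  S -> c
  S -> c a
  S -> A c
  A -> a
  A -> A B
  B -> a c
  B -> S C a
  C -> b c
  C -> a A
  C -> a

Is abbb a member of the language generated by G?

no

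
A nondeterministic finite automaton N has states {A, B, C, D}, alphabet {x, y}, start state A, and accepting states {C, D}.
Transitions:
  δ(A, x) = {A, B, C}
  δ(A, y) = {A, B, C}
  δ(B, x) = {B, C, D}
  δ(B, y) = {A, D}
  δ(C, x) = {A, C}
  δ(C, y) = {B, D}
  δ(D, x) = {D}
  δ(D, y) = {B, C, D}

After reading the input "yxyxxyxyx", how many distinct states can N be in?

4

Start: {A}
read y: {A, B, C}
read x: {A, B, C, D}
read y: {A, B, C, D}
read x: {A, B, C, D}
read x: {A, B, C, D}
read y: {A, B, C, D}
read x: {A, B, C, D}
read y: {A, B, C, D}
read x: {A, B, C, D}
Final reachable set {A, B, C, D} has 4 states.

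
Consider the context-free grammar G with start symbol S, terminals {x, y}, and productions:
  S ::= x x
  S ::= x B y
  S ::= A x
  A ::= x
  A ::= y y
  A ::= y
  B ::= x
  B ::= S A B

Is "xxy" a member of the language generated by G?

S ⇒ xBy ⇒ xxy

yes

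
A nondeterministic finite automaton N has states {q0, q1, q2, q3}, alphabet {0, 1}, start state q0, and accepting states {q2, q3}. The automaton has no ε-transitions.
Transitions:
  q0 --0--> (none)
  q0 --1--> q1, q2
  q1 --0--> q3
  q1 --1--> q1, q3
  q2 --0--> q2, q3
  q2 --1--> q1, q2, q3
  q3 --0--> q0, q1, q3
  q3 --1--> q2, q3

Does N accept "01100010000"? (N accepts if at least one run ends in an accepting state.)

rejected

Start: {q0}
read 0: {}
The reachable set is empty and stays empty for the remaining 10 symbols.
Reachable ∩ accepting = {} — empty.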